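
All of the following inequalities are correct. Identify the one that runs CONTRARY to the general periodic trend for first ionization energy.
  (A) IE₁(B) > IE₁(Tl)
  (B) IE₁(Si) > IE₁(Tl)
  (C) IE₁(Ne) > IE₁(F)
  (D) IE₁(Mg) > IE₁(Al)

The general trend: first ionization energy increases across a period and decreases down a group.
(A) B (period 2, group 13) vs Tl (period 6, group 13): the stated order agrees with the simple trend.
(B) Si (period 3, group 14) vs Tl (period 6, group 13): the stated order agrees with the simple trend.
(C) Ne (period 2, group 18) vs F (period 2, group 17): the stated order agrees with the simple trend.
(D) Mg (period 3, group 2) vs Al (period 3, group 13): the stated order contradicts the simple trend.
The exception is (D): Al's single 3p electron is easier to remove than one from Mg's filled 3s².

(D)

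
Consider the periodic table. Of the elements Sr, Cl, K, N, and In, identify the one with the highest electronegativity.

Cl

N is in period 2, group 15; Cl is in period 3, group 17; K is in period 4, group 1; Sr is in period 5, group 2; In is in period 5, group 13.
EN rises left→right (higher Z_eff, smaller atoms) and falls top→bottom (larger, more shielded atoms).
Neither a single period nor a single group — weigh both effects.
Sr > K: the two effects oppose for this pair; the across-period effect wins (0.95 vs 0.82).
In > Sr: both are in period 5; the period trend gives In the larger value.
N > In: both effects reinforce here, so N is clearly the higher of the two.
Cl > N: the two effects oppose for this pair; the across-period effect wins (3.16 vs 3.04).
Approximate values (Pauling): N 3.04, Cl 3.16, K 0.82, Sr 0.95, In 1.78.
The highest electronegativity among these belongs to Cl.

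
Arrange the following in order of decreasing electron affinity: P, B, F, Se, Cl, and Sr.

Cl, F, Se, P, B, Sr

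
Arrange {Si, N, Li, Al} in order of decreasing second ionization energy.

After 1 electron has been removed, what remains? Si⁺ still has 3 valence electrons; N⁺ still has 4 valence electrons; Li⁺ is the bare [He] core; Al⁺ still has 2 valence electrons.
Pulling an electron out of a noble-gas core costs far more than removing a remaining valence electron, so Li sits at the high end of IE_2.
Valence configurations: Si⁺ [Ne]3s²3p¹, N⁺ [He]2s²2p², Al⁺ [Ne]3s².
Si⁺ loses a lone 3p electron whereas Al⁺ must break into a filled 3s² pair, so IE_2(Al) > IE_2(Si) even though Si has the higher nuclear charge.
Tabulated IE_2 (kJ/mol): Si 1577, N 2856, Li 7298, Al 1817.
So the second ionization energies run Si < Al < N < Li.

Li > N > Al > Si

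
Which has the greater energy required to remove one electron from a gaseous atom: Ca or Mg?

Mg is in period 3, group 2; Ca is in period 4, group 2.
IE₁ increases left→right with effective nuclear charge and decreases top→bottom as the valence shell moves farther out.
All are in group 2, so first ionization energy increases up the group.
So Mg has the greater energy required to remove one electron from a gaseous atom (Mg > Ca).

Mg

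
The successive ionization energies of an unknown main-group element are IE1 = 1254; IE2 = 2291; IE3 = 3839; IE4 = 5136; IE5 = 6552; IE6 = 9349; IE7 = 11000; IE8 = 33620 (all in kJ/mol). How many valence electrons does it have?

Look for the largest jump between consecutive ionization energies: IE8/IE7 ≈ 3.1, far larger than any earlier ratio.
That jump marks the point where a core electron is being removed. So the atom has 7 valence electrons.

7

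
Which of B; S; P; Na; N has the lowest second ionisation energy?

P

The second ionization energy removes an electron from the +1 ion. For each element: B⁺ still has 2 valence electrons; S⁺ still has 5 valence electrons; P⁺ still has 4 valence electrons; Na⁺ is the bare [Ne] core; N⁺ still has 4 valence electrons.
Core electrons are held far more tightly than valence electrons, so Na tops the IE_2 order.
Valence configurations: B⁺ [He]2s², S⁺ [Ne]3s²3p³, P⁺ [Ne]3s²3p², N⁺ [He]2s²2p².
Approximate IE_2 values (kJ/mol): B 2427, S 2252, P 1907, Na 4562, N 2856.
So the second ionization energies run P < S < B < N < Na.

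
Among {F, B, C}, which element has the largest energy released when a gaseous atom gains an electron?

B is in period 2, group 13; C is in period 2, group 14; F is in period 2, group 17.
Atoms with high Z_eff and room in the valence shell (especially the halogens) have the most exothermic electron affinities.
All lie in period 2, so electron affinity increases left to right.
The largest energy released when a gaseous atom gains an electron among these belongs to F.

F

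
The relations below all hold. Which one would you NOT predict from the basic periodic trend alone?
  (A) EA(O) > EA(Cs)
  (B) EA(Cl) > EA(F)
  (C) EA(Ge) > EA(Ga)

(B)

The general trend: electron affinity increases across a period and decreases down a group.
(A) O (period 2, group 16) vs Cs (period 6, group 1): the stated order agrees with the simple trend.
(B) Cl (period 3, group 17) vs F (period 2, group 17): the stated order contradicts the simple trend.
(C) Ge (period 4, group 14) vs Ga (period 4, group 13): the stated order agrees with the simple trend.
The exception is (B): F's small 2p subshell makes the incoming electron feel strong e⁻–e⁻ repulsion, so Cl actually releases more energy on gaining an electron.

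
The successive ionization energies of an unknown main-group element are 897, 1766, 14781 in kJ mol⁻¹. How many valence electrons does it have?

Look for the largest jump between consecutive ionization energies: IE3/IE2 ≈ 8.4, far larger than any earlier ratio.
That jump marks the point where a core electron is being removed. So the atom has 2 valence electrons.

2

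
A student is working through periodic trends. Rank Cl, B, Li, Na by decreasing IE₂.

Li > Na > B > Cl

After 1 electron has been removed, what remains? Cl⁺ still has 6 valence electrons; B⁺ still has 2 valence electrons; Li⁺ is the bare [He] core; Na⁺ is the bare [Ne] core.
Pulling an electron out of a noble-gas core costs far more than removing a remaining valence electron, so Na and Li sit at the high end of IE_2.
Valence configurations: Cl⁺ [Ne]3s²3p⁴, B⁺ [He]2s².
Approximate IE_2 values (kJ/mol): Cl 2298, B 2427, Li 7298, Na 4562.
Putting it together, IE_2: Cl < B < Na < Li.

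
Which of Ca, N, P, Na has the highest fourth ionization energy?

After 3 electrons have been removed, what remains? Ca³⁺ is already 1 electron into the core; N³⁺ still has 2 valence electrons; P³⁺ still has 2 valence electrons; Na³⁺ is already 2 electrons into the core.
Usually core removal costs more than valence removal, but here the competition is close: a tightly held n=2 valence electron can cost more to remove than an n=3 core electron, so the actual values have to decide it.
Valence configurations: N³⁺ [He]2s², P³⁺ [Ne]3s².
Approximate IE_4 values (kJ/mol): Ca 6491, N 7475, P 4964, Na 9543.
Hence IE_4: P < Ca < N < Na.

Na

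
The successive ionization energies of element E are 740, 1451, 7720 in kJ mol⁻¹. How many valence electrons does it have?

2

Look for the largest jump between consecutive ionization energies: IE3/IE2 ≈ 5.3, far larger than any earlier ratio.
That jump marks the point where a core electron is being removed. So the atom has 2 valence electrons.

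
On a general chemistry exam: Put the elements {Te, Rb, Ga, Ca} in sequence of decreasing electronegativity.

Ca is in period 4, group 2; Ga is in period 4, group 13; Rb is in period 5, group 1; Te is in period 5, group 16.
Electronegativity increases across a period and decreases down a group, tracking effective nuclear charge and atomic size.
Neither a single period nor a single group — weigh both effects.
Ca > Rb: both effects reinforce here, so Ca is clearly the higher of the two.
Ga > Ca: Ga lies to the right of Ca in period 4, so the across-period effect alone puts Ga higher.
Te > Ga: period and group pull opposite ways; the across-period shift dominates (2.10 vs 1.81).
Tabulated electronegativity (Pauling): Ca 1.00, Ga 1.81, Rb 0.82, Te 2.10.
So from highest to lowest: Te > Ga > Ca > Rb.

Te, Ga, Ca, Rb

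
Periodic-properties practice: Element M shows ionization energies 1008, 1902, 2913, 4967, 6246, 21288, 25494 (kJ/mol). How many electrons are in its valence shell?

5

Look for the largest jump between consecutive ionization energies: IE6/IE5 ≈ 3.4, far larger than any earlier ratio.
That jump marks the point where a core electron is being removed. So the atom has 5 valence electrons.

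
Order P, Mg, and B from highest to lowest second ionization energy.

IE_2 is the cost of taking one more electron from the +1 cation: P⁺ still has 4 valence electrons; Mg⁺ still has 1 valence electron; B⁺ still has 2 valence electrons.
All are still removing valence electrons, so compare the +1 ions as you would atoms: IE_2 generally rises across a period (higher Z_eff) and falls down a group (larger shell), subject to the usual subshell exceptions.
Valence configurations: P⁺ [Ne]3s²3p², Mg⁺ [Ne]3s¹, B⁺ [He]2s².
Approximate IE_2 values (kJ/mol): P 1907, Mg 1451, B 2427.
Hence IE_2: Mg < P < B.

B > P > Mg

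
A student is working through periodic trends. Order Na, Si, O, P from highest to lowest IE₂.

Na, O, P, Si

IE_2 is the cost of taking one more electron from the +1 cation: Na⁺ is the bare [Ne] core; Si⁺ still has 3 valence electrons; O⁺ still has 5 valence electrons; P⁺ still has 4 valence electrons.
Core electrons are held far more tightly than valence electrons, so Na tops the IE_2 order.
Valence configurations: Si⁺ [Ne]3s²3p¹, O⁺ [He]2s²2p³, P⁺ [Ne]3s²3p².
The numbers (kJ/mol): Na 4562, Si 1577, O 3388, P 1907.
Overall IE_2 order: Si < P < O < Na.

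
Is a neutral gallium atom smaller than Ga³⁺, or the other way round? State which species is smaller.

Ga³⁺

Forming Ga³⁺ removes 3 electrons from Ga. Fewer electrons for the same nuclear charge means less shielding and a higher Z_eff on the remaining electrons, and for main-group metals the entire outer shell is lost.
A cation is smaller than its parent atom: Ga³⁺ < Ga.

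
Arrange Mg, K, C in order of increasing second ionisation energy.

Mg < C < K

The second ionization energy removes an electron from the +1 ion. For each element: Mg⁺ still has 1 valence electron; K⁺ is the bare [Ar] core; C⁺ still has 3 valence electrons.
Core electrons are held far more tightly than valence electrons, so K tops the IE_2 order.
Valence configurations: Mg⁺ [Ne]3s¹, C⁺ [He]2s²2p¹.
Approximate IE_2 values (kJ/mol): Mg 1451, K 3052, C 2353.
Putting it together, IE_2: Mg < C < K.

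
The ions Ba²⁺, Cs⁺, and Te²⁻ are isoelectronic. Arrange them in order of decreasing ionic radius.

All of these have 54 electrons, so size is governed by nuclear charge alone: the more protons, the stronger the pull on the same electron cloud, and the smaller the ion.
Nuclear charges: Ba²⁺ (Z=56), Cs⁺ (Z=55), Te²⁻ (Z=52).
Largest to smallest: Te²⁻ > Cs⁺ > Ba²⁺.

Te²⁻ > Cs⁺ > Ba²⁺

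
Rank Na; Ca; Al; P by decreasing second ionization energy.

Na, P, Al, Ca

IE_2 is the cost of taking one more electron from the +1 cation: Na⁺ is the bare [Ne] core; Ca⁺ still has 1 valence electron; Al⁺ still has 2 valence electrons; P⁺ still has 4 valence electrons.
Core electrons are held far more tightly than valence electrons, so Na tops the IE_2 order.
Valence configurations: Ca⁺ [Ar]4s¹, Al⁺ [Ne]3s², P⁺ [Ne]3s²3p².
The numbers (kJ/mol): Na 4562, Ca 1145, Al 1817, P 1907.
Putting it together, IE_2: Ca < Al < P < Na.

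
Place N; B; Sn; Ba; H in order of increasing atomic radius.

H < N < B < Sn < Ba

H is in period 1, group 1; B is in period 2, group 13; N is in period 2, group 15; Sn is in period 5, group 14; Ba is in period 6, group 2.
Radius decreases left→right (rising Z_eff, same n) and increases top→bottom (higher n).
These span different periods and groups, so the two trends combine.
N > H: period and group pull opposite ways; the down-group shift dominates (71 vs 32 pm).
B > N: B lies to the left of N in period 2, so the across-period effect alone puts B larger.
Sn > B: period and group pull opposite ways; the down-group shift dominates (140 vs 85 pm).
Ba > Sn: relative to Sn, both the across-period and down-group shifts push Ba's atomic radius up.
Tabulated atomic radius (pm): H 32, B 85, N 71, Sn 140, Ba 196.
So from smallest to largest: H < N < B < Sn < Ba.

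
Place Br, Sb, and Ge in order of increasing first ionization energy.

Ge, Sb, Br

Ge is in period 4, group 14; Br is in period 4, group 17; Sb is in period 5, group 15.
Across a period the outer electron is held more tightly (higher IE₁); down a group it sits in a higher shell, more shielded, and comes off more easily.
Here both period and group differ, so the two effects have to be weighed against each other.
Sb > Ge: period and group pull opposite ways; the across-period shift dominates (831 vs 762 kJ/mol).
Br > Sb: relative to Sb, both the across-period and down-group shifts push Br's first ionization energy up.
Tabulated first ionization energy (kJ/mol): Ge 762, Br 1140, Sb 831.
So from lowest to highest: Ge < Sb < Br.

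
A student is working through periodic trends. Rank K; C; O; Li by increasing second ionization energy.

C < K < O < Li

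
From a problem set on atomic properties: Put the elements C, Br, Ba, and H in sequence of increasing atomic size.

H < C < Br < Ba

H is in period 1, group 1; C is in period 2, group 14; Br is in period 4, group 17; Ba is in period 6, group 2.
Atomic radius shrinks across a period as nuclear charge pulls the same shell inward, and grows down a group as new shells are added.
Here both period and group differ, so the two effects have to be weighed against each other.
C > H: period and group pull opposite ways; the down-group shift dominates (75 vs 32 pm).
Br > C: period and group pull opposite ways; the down-group shift dominates (114 vs 75 pm).
Ba > Br: both effects reinforce here, so Ba is clearly the larger of the two.
Tabulated atomic radius (pm): H 32, C 75, Br 114, Ba 196.
So from smallest to largest: H < C < Br < Ba.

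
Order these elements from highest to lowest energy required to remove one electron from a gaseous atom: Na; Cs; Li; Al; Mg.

Mg > Al > Li > Na > Cs

Across a period the outer electron is held more tightly (higher IE₁); down a group it sits in a higher shell, more shielded, and comes off more easily.
Neither a single period nor a single group — weigh both effects.
Na > Cs: Na sits above Cs in group 1, so the down-group effect alone puts Na higher.
Li > Na: they share group 1; the group trend gives Li the larger value.
Al > Li: period and group pull opposite ways; the across-period shift dominates (578 vs 520 kJ/mol).
Mg > Al: this pair runs against the simple trend — see the exception note.
Note the exception: Mg has a higher first ionization energy than Al, contrary to the simple trend — Al's single 3p electron is easier to remove than one from Mg's filled 3s².
Approximate values (kJ/mol): Li 520, Na 496, Mg 738, Al 578, Cs 376.
So from highest to lowest: Mg > Al > Li > Na > Cs.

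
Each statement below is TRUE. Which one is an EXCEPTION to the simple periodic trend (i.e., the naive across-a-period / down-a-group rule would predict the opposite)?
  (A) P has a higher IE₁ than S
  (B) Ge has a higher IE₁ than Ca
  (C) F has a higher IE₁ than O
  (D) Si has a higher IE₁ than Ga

The general trend: IE₁ increases across a period and decreases down a group.
(A) P (period 3, group 15) vs S (period 3, group 16): the stated order contradicts the simple trend.
(B) Ge (period 4, group 14) vs Ca (period 4, group 2): the stated order agrees with the simple trend.
(C) F (period 2, group 17) vs O (period 2, group 16): the stated order agrees with the simple trend.
(D) Si (period 3, group 14) vs Ga (period 4, group 13): the stated order agrees with the simple trend.
The exception is (A): S (3p⁴) ionizes more easily than half-filled P (3p³) because the paired 3p electron in S is pushed out by e⁻–e⁻ repulsion.

(A)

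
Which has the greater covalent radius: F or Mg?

Mg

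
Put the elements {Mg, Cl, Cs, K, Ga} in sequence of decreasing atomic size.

Mg is in period 3, group 2; Cl is in period 3, group 17; K is in period 4, group 1; Ga is in period 4, group 13; Cs is in period 6, group 1.
Atomic radius shrinks across a period as nuclear charge pulls the same shell inward, and grows down a group as new shells are added.
Here both period and group differ, so the two effects have to be weighed against each other.
Ga > Cl: both effects reinforce here, so Ga is clearly the larger of the two.
Mg > Ga: period and group pull opposite ways; the across-period shift dominates (139 vs 124 pm).
K > Mg: both effects reinforce here, so K is clearly the larger of the two.
Cs > K: they share group 1; the group trend gives Cs the larger value.
Tabulated atomic radius (pm): Mg 139, Cl 99, K 196, Ga 124, Cs 232.
So from largest to smallest: Cs > K > Mg > Ga > Cl.

Cs > K > Mg > Ga > Cl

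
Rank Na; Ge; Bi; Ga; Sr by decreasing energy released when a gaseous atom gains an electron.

Na is in period 3, group 1; Ga is in period 4, group 13; Ge is in period 4, group 14; Sr is in period 5, group 2; Bi is in period 6, group 15.
Electron affinity generally becomes more exothermic across a period toward the halogens and less exothermic down a group.
Neither a single period nor a single group — weigh both effects.
Ga > Sr: both effects reinforce here, so Ga is clearly the higher of the two.
Na > Ga: period and group pull opposite ways; the down-group shift dominates (53 vs 29 kJ/mol).
Bi > Na: period and group pull opposite ways; the across-period shift dominates (91 vs 53 kJ/mol).
Ge > Bi: period and group pull opposite ways; the down-group shift dominates (119 vs 91 kJ/mol).
For reference (kJ/mol): Na 53, Ga 29, Ge 119, Sr 5, Bi 91.
So from highest to lowest: Ge > Bi > Na > Ga > Sr.

Ge > Bi > Na > Ga > Sr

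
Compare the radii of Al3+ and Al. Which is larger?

Al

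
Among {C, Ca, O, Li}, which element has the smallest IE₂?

Ca

After 1 electron has been removed, what remains? C⁺ still has 3 valence electrons; Ca⁺ still has 1 valence electron; O⁺ still has 5 valence electrons; Li⁺ is the bare [He] core.
Pulling an electron out of a noble-gas core costs far more than removing a remaining valence electron, so Li sits at the high end of IE_2.
Valence configurations: C⁺ [He]2s²2p¹, Ca⁺ [Ar]4s¹, O⁺ [He]2s²2p³.
Tabulated IE_2 (kJ/mol): C 2353, Ca 1145, O 3388, Li 7298.
So the second ionization energies run Ca < C < O < Li.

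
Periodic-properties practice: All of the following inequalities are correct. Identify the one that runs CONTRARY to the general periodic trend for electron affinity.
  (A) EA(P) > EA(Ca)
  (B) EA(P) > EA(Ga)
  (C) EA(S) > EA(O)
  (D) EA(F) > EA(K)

The general trend: electron affinity increases across a period and decreases down a group.
(A) P (period 3, group 15) vs Ca (period 4, group 2): the stated order agrees with the simple trend.
(B) P (period 3, group 15) vs Ga (period 4, group 13): the stated order agrees with the simple trend.
(C) S (period 3, group 16) vs O (period 2, group 16): the stated order contradicts the simple trend.
(D) F (period 2, group 17) vs K (period 4, group 1): the stated order agrees with the simple trend.
The exception is (C): the compact 2p subshell of O repels the added electron more than S's larger 3p does.

(C)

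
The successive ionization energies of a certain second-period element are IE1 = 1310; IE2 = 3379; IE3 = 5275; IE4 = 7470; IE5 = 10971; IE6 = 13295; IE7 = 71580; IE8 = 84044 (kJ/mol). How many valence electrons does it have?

6

Look for the largest jump between consecutive ionization energies: IE7/IE6 ≈ 5.4, far larger than any earlier ratio.
That jump marks the point where a core electron is being removed. So the atom has 6 valence electrons.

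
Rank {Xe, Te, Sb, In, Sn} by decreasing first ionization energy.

In is in period 5, group 13; Sn is in period 5, group 14; Sb is in period 5, group 15; Te is in period 5, group 16; Xe is in period 5, group 18.
First ionization energy rises across a period (greater Z_eff holds electrons more tightly) and falls down a group (valence electrons are farther from the nucleus).
All lie in period 5, so first ionization energy increases left to right.
So from highest to lowest: Xe > Te > Sb > Sn > In.

Xe, Te, Sb, Sn, In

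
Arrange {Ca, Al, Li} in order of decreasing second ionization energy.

The second ionization energy removes an electron from the +1 ion. For each element: Ca⁺ still has 1 valence electron; Al⁺ still has 2 valence electrons; Li⁺ is the bare [He] core.
Core electrons are held far more tightly than valence electrons, so Li tops the IE_2 order.
Valence configurations: Ca⁺ [Ar]4s¹, Al⁺ [Ne]3s².
Approximate IE_2 values (kJ/mol): Ca 1145, Al 1817, Li 7298.
Hence IE_2: Ca < Al < Li.

Li, Al, Ca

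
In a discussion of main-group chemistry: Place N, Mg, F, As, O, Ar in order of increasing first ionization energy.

Mg, As, O, N, Ar, F

First ionization energy rises across a period (greater Z_eff holds electrons more tightly) and falls down a group (valence electrons are farther from the nucleus).
Here both period and group differ, so the two effects have to be weighed against each other.
As > Mg: the two effects oppose for this pair; the across-period effect wins (947 vs 738 kJ/mol).
O > As: relative to As, both the across-period and down-group shifts push O's first ionization energy up.
N > O: this pair runs against the simple trend — see the exception note.
Ar > N: the two effects oppose for this pair; the across-period effect wins (1521 vs 1402 kJ/mol).
F > Ar: the two effects oppose for this pair; the down-group effect wins (1681 vs 1521 kJ/mol).
Note the exception: N has a higher first ionization energy than O, contrary to the simple trend — pairing an electron in O's 2p⁴ costs repulsion energy, so O ionizes more easily than half-filled N (2p³).
Approximate values (kJ/mol): N 1402, O 1314, F 1681, Mg 738, Ar 1521, As 947.
So from lowest to highest: Mg < As < O < N < Ar < F.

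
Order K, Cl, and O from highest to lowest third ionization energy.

The third ionization energy removes an electron from the +2 ion. For each element: K²⁺ is already 1 electron into the core; Cl²⁺ still has 5 valence electrons; O²⁺ still has 4 valence electrons.
Usually core removal costs more than valence removal, but here the competition is close: a tightly held n=2 valence electron can cost more to remove than an n=3 core electron, so the actual values have to decide it.
Valence configurations: Cl²⁺ [Ne]3s²3p³, O²⁺ [He]2s²2p².
The numbers (kJ/mol): K 4420, Cl 3822, O 5300.
Putting it together, IE_3: Cl < K < O.

O > K > Cl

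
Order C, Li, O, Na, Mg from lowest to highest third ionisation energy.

C < O < Na < Mg < Li

The third ionization energy removes an electron from the +2 ion. For each element: C²⁺ still has 2 valence electrons; Li²⁺ is already 1 electron into the core; O²⁺ still has 4 valence electrons; Na²⁺ is already 1 electron into the core; Mg²⁺ is the bare [Ne] core.
Breaking into a closed-shell core is much more expensive than removing a leftover valence electron — Na, Mg and Li have the largest IE_3 here.
Valence configurations: C²⁺ [He]2s², O²⁺ [He]2s²2p².
Approximate IE_3 values (kJ/mol): C 4620, Li 11815, O 5300, Na 6910, Mg 7733.
Putting it together, IE_3: C < O < Na < Mg < Li.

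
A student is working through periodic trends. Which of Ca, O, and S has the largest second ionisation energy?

IE_2 is the cost of taking one more electron from the +1 cation: Ca⁺ still has 1 valence electron; O⁺ still has 5 valence electrons; S⁺ still has 5 valence electrons.
All are still removing valence electrons, so compare the +1 ions as you would atoms: IE_2 generally rises across a period (higher Z_eff) and falls down a group (larger shell), subject to the usual subshell exceptions.
Valence configurations: Ca⁺ [Ar]4s¹, O⁺ [He]2s²2p³, S⁺ [Ne]3s²3p³.
The numbers (kJ/mol): Ca 1145, O 3388, S 2252.
Overall IE_2 order: Ca < S < O.

O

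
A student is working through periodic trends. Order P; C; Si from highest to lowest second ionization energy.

The second ionization energy removes an electron from the +1 ion. For each element: P⁺ still has 4 valence electrons; C⁺ still has 3 valence electrons; Si⁺ still has 3 valence electrons.
All are still removing valence electrons, so compare the +1 ions as you would atoms: IE_2 generally rises across a period (higher Z_eff) and falls down a group (larger shell), subject to the usual subshell exceptions.
Valence configurations: P⁺ [Ne]3s²3p², C⁺ [He]2s²2p¹, Si⁺ [Ne]3s²3p¹.
The numbers (kJ/mol): P 1907, C 2353, Si 1577.
So the second ionization energies run Si < P < C.

C > P > Si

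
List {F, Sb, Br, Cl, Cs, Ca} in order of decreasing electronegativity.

F, Cl, Br, Sb, Ca, Cs

F is in period 2, group 17; Cl is in period 3, group 17; Ca is in period 4, group 2; Br is in period 4, group 17; Sb is in period 5, group 15; Cs is in period 6, group 1.
Atoms toward the upper right of the periodic table pull bonding electrons most strongly.
Neither a single period nor a single group — weigh both effects.
Ca > Cs: relative to Cs, both the across-period and down-group shifts push Ca's electronegativity up.
Sb > Ca: the two effects oppose for this pair; the across-period effect wins (2.05 vs 1.00).
Br > Sb: both effects reinforce here, so Br is clearly the higher of the two.
Cl > Br: they share group 17; the group trend gives Cl the larger value.
F > Cl: they share group 17; the group trend gives F the larger value.
Approximate values (Pauling): F 3.98, Cl 3.16, Ca 1.00, Br 2.96, Sb 2.05, Cs 0.79.
So from highest to lowest: F > Cl > Br > Sb > Ca > Cs.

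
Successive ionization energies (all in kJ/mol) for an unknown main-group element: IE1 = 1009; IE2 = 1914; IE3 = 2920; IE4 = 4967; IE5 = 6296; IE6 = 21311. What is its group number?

Look for the largest jump between consecutive ionization energies: IE6/IE5 ≈ 3.4, far larger than any earlier ratio.
That jump marks the point where a core electron is being removed. So the atom has 5 valence electrons.
A main-group element with 5 valence electrons is in group 15.

Group 15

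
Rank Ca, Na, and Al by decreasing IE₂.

Na > Al > Ca

IE_2 is the cost of taking one more electron from the +1 cation: Ca⁺ still has 1 valence electron; Na⁺ is the bare [Ne] core; Al⁺ still has 2 valence electrons.
Breaking into a closed-shell core is much more expensive than removing a leftover valence electron — Na has the largest IE_2 here.
Valence configurations: Ca⁺ [Ar]4s¹, Al⁺ [Ne]3s².
Approximate IE_2 values (kJ/mol): Ca 1145, Na 4562, Al 1817.
Putting it together, IE_2: Ca < Al < Na.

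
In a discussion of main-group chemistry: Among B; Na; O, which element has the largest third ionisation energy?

After 2 electrons have been removed, what remains? B²⁺ still has 1 valence electron; Na²⁺ is already 1 electron into the core; O²⁺ still has 4 valence electrons.
Pulling an electron out of a noble-gas core costs far more than removing a remaining valence electron, so Na sits at the high end of IE_3.
Valence configurations: B²⁺ [He]2s¹, O²⁺ [He]2s²2p².
The numbers (kJ/mol): B 3660, Na 6910, O 5300.
So the third ionization energies run B < O < Na.

Na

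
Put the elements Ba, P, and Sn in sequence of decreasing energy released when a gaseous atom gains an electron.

EA tends to increase across a period and decrease down a group, though the pattern is less regular than for IE or radius.
These span different periods and groups, so the two trends combine.
P > Ba: relative to Ba, both the across-period and down-group shifts push P's electron affinity up.
Sn > P: this pair runs against the simple trend — see the exception note.
Note the exception: Sn has a higher electron affinity than P, contrary to the simple trend — adding an electron to P's half-filled np³ subshell costs electron-pairing energy.
Approximate values (kJ/mol): P 72, Sn 107, Ba 14.
So from highest to lowest: Sn > P > Ba.

Sn > P > Ba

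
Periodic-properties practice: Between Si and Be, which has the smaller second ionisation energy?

The second ionization energy removes an electron from the +1 ion. For each element: Si⁺ still has 3 valence electrons; Be⁺ still has 1 valence electron.
All are still removing valence electrons, so compare the +1 ions as you would atoms: IE_2 generally rises across a period (higher Z_eff) and falls down a group (larger shell), subject to the usual subshell exceptions.
Valence configurations: Si⁺ [Ne]3s²3p¹, Be⁺ [He]2s¹.
Approximate IE_2 values (kJ/mol): Si 1577, Be 1757.
So the second ionization energies run Si < Be.

Si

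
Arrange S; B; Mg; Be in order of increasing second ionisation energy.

IE_2 is the cost of taking one more electron from the +1 cation: S⁺ still has 5 valence electrons; B⁺ still has 2 valence electrons; Mg⁺ still has 1 valence electron; Be⁺ still has 1 valence electron.
All are still removing valence electrons, so compare the +1 ions as you would atoms: IE_2 generally rises across a period (higher Z_eff) and falls down a group (larger shell), subject to the usual subshell exceptions.
Valence configurations: S⁺ [Ne]3s²3p³, B⁺ [He]2s², Mg⁺ [Ne]3s¹, Be⁺ [He]2s¹.
Approximate IE_2 values (kJ/mol): S 2252, B 2427, Mg 1451, Be 1757.
Putting it together, IE_2: Mg < Be < S < B.

Mg < Be < S < B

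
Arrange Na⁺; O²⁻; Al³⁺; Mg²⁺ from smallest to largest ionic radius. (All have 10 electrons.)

All of these have 10 electrons, so size is governed by nuclear charge alone: the more protons, the stronger the pull on the same electron cloud, and the smaller the ion.
Nuclear charges: Al³⁺ (Z=13), Mg²⁺ (Z=12), Na⁺ (Z=11), O²⁻ (Z=8).
Smallest to largest: Al³⁺ < Mg²⁺ < Na⁺ < O²⁻.

Al³⁺ < Mg²⁺ < Na⁺ < O²⁻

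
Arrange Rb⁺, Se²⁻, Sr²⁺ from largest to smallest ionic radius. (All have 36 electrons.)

All of these have 36 electrons, so size is governed by nuclear charge alone: the more protons, the stronger the pull on the same electron cloud, and the smaller the ion.
Nuclear charges: Sr²⁺ (Z=38), Rb⁺ (Z=37), Se²⁻ (Z=34).
Largest to smallest: Se²⁻ > Rb⁺ > Sr²⁺.

Se²⁻ > Rb⁺ > Sr²⁺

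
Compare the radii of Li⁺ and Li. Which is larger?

Li

Forming Li⁺ removes 1 electron from Li. Fewer electrons for the same nuclear charge means less shielding and a higher Z_eff on the remaining electrons, and for main-group metals the entire outer shell is lost.
A cation is smaller than its parent atom: Li⁺ < Li.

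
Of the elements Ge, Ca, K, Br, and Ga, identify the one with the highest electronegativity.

K is in period 4, group 1; Ca is in period 4, group 2; Ga is in period 4, group 13; Ge is in period 4, group 14; Br is in period 4, group 17.
Electronegativity increases across a period and decreases down a group, tracking effective nuclear charge and atomic size.
All lie in period 4, so electronegativity increases left to right.
The highest electronegativity among these belongs to Br.

Br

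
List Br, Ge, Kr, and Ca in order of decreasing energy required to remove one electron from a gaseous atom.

Ca is in period 4, group 2; Ge is in period 4, group 14; Br is in period 4, group 17; Kr is in period 4, group 18.
First ionization energy rises across a period (greater Z_eff holds electrons more tightly) and falls down a group (valence electrons are farther from the nucleus).
All lie in period 4, so first ionization energy increases left to right.
So from highest to lowest: Kr > Br > Ge > Ca.

Kr > Br > Ge > Ca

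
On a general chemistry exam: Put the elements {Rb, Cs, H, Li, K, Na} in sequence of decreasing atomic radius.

Cs > Rb > K > Na > Li > H

H is in period 1, group 1; Li is in period 2, group 1; Na is in period 3, group 1; K is in period 4, group 1; Rb is in period 5, group 1; Cs is in period 6, group 1.
Radius decreases left→right (rising Z_eff, same n) and increases top→bottom (higher n).
All are in group 1, so atomic radius increases down the group.
So from largest to smallest: Cs > Rb > K > Na > Li > H.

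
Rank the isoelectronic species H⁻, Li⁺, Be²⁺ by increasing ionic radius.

All of these have 2 electrons, so size is governed by nuclear charge alone: the more protons, the stronger the pull on the same electron cloud, and the smaller the ion.
Nuclear charges: Be²⁺ (Z=4), Li⁺ (Z=3), H⁻ (Z=1).
Smallest to largest: Be²⁺ < Li⁺ < H⁻.

Be²⁺ < Li⁺ < H⁻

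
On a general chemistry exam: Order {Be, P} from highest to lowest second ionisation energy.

After 1 electron has been removed, what remains? Be⁺ still has 1 valence electron; P⁺ still has 4 valence electrons.
All are still removing valence electrons, so compare the +1 ions as you would atoms: IE_2 generally rises across a period (higher Z_eff) and falls down a group (larger shell), subject to the usual subshell exceptions.
Valence configurations: Be⁺ [He]2s¹, P⁺ [Ne]3s²3p².
The numbers (kJ/mol): Be 1757, P 1907.
Overall IE_2 order: Be < P.

P, Be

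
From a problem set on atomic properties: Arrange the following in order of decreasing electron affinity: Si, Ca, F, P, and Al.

F is in period 2, group 17; Al is in period 3, group 13; Si is in period 3, group 14; P is in period 3, group 15; Ca is in period 4, group 2.
Atoms with high Z_eff and room in the valence shell (especially the halogens) have the most exothermic electron affinities.
Here both period and group differ, so the two effects have to be weighed against each other.
Al > Ca: relative to Ca, both the across-period and down-group shifts push Al's electron affinity up.
P > Al: P lies to the right of Al in period 3, so the across-period effect alone puts P higher.
Si > P: this pair runs against the simple trend — see the exception note.
F > Si: both effects reinforce here, so F is clearly the higher of the two.
Note the exception: Si has a higher electron affinity than P, contrary to the simple trend — adding an electron to P's half-filled 3p³ is unfavourable, so Si (3p²) has the more exothermic EA.
For reference (kJ/mol): F 328, Al 42, Si 134, P 72, Ca 2.
So from highest to lowest: F > Si > P > Al > Ca.

F, Si, P, Al, Ca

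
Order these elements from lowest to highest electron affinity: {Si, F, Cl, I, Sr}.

Sr < Si < I < F < Cl

Adding an electron releases more energy for atoms nearer the top right (short of the noble gases).
Here both period and group differ, so the two effects have to be weighed against each other.
Si > Sr: both effects reinforce here, so Si is clearly the higher of the two.
I > Si: the two effects oppose for this pair; the across-period effect wins (295 vs 134 kJ/mol).
F > I: F sits above I in group 17, so the down-group effect alone puts F higher.
Cl > F: this pair runs against the simple trend — see the exception note.
Note the exception: Cl has a higher electron affinity than F, contrary to the simple trend — F's small 2p subshell makes the incoming electron feel strong e⁻–e⁻ repulsion, so Cl actually releases more energy on gaining an electron.
Approximate values (kJ/mol): F 328, Si 134, Cl 349, Sr 5, I 295.
So from lowest to highest: Sr < Si < I < F < Cl.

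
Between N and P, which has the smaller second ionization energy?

P

IE_2 is the cost of taking one more electron from the +1 cation: N⁺ still has 4 valence electrons; P⁺ still has 4 valence electrons.
All are still removing valence electrons, so compare the +1 ions as you would atoms: IE_2 generally rises across a period (higher Z_eff) and falls down a group (larger shell), subject to the usual subshell exceptions.
Valence configurations: N⁺ [He]2s²2p², P⁺ [Ne]3s²3p².
The numbers (kJ/mol): N 2856, P 1907.
Overall IE_2 order: P < N.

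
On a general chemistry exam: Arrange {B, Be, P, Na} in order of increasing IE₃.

P < B < Na < Be

IE_3 is the cost of taking one more electron from the +2 cation: B²⁺ still has 1 valence electron; Be²⁺ is the bare [He] core; P²⁺ still has 3 valence electrons; Na²⁺ is already 1 electron into the core.
Breaking into a closed-shell core is much more expensive than removing a leftover valence electron — Na and Be have the largest IE_3 here.
Valence configurations: B²⁺ [He]2s¹, P²⁺ [Ne]3s²3p¹.
Tabulated IE_3 (kJ/mol): B 3660, Be 14849, P 2914, Na 6910.
So the third ionization energies run P < B < Na < Be.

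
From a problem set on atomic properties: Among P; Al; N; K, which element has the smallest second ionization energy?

The second ionization energy removes an electron from the +1 ion. For each element: P⁺ still has 4 valence electrons; Al⁺ still has 2 valence electrons; N⁺ still has 4 valence electrons; K⁺ is the bare [Ar] core.
Core electrons are held far more tightly than valence electrons, so K tops the IE_2 order.
Valence configurations: P⁺ [Ne]3s²3p², Al⁺ [Ne]3s², N⁺ [He]2s²2p².
The numbers (kJ/mol): P 1907, Al 1817, N 2856, K 3052.
Overall IE_2 order: Al < P < N < K.

Al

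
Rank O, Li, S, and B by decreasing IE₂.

Li > O > B > S

The second ionization energy removes an electron from the +1 ion. For each element: O⁺ still has 5 valence electrons; Li⁺ is the bare [He] core; S⁺ still has 5 valence electrons; B⁺ still has 2 valence electrons.
Core electrons are held far more tightly than valence electrons, so Li tops the IE_2 order.
Valence configurations: O⁺ [He]2s²2p³, S⁺ [Ne]3s²3p³, B⁺ [He]2s².
Approximate IE_2 values (kJ/mol): O 3388, Li 7298, S 2252, B 2427.
Putting it together, IE_2: S < B < O < Li.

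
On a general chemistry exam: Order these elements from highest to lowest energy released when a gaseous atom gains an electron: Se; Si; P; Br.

Si is in period 3, group 14; P is in period 3, group 15; Se is in period 4, group 16; Br is in period 4, group 17.
EA tends to increase across a period and decrease down a group, though the pattern is less regular than for IE or radius.
Neither a single period nor a single group — weigh both effects.
Si > P: this pair runs against the simple trend — see the exception note.
Se > Si: the two effects oppose for this pair; the across-period effect wins (195 vs 134 kJ/mol).
Br > Se: Br lies to the right of Se in period 4, so the across-period effect alone puts Br higher.
Note the exception: Si has a higher electron affinity than P, contrary to the simple trend — adding an electron to P's half-filled 3p³ is unfavourable, so Si (3p²) has the more exothermic EA.
Approximate values (kJ/mol): Si 134, P 72, Se 195, Br 325.
So from highest to lowest: Br > Se > Si > P.

Br > Se > Si > P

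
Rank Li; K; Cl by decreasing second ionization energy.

Li > K > Cl

After 1 electron has been removed, what remains? Li⁺ is the bare [He] core; K⁺ is the bare [Ar] core; Cl⁺ still has 6 valence electrons.
Pulling an electron out of a noble-gas core costs far more than removing a remaining valence electron, so K and Li sit at the high end of IE_2.
The numbers (kJ/mol): Li 7298, K 3052, Cl 2298.
Overall IE_2 order: Cl < K < Li.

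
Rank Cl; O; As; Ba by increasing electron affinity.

Ba, As, O, Cl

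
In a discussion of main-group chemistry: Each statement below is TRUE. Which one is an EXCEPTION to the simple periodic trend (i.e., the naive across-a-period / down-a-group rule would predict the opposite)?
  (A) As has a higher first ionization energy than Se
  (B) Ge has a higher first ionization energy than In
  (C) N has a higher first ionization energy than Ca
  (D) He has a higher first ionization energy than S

(A)

The general trend: first ionization energy increases across a period and decreases down a group.
(A) As (period 4, group 15) vs Se (period 4, group 16): the stated order contradicts the simple trend.
(B) Ge (period 4, group 14) vs In (period 5, group 13): the stated order agrees with the simple trend.
(C) N (period 2, group 15) vs Ca (period 4, group 2): the stated order agrees with the simple trend.
(D) He (period 1, group 18) vs S (period 3, group 16): the stated order agrees with the simple trend.
The exception is (A): Se (4p⁴) ionizes more easily than half-filled As (4p³).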